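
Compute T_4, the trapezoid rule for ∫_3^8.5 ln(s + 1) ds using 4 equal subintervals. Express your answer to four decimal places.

Δs = (8.5 − 3)/4 = 1.375.
f(3) ≈ 1.3863, f(4.375) ≈ 1.6818, f(5.75) ≈ 1.9095, f(7.125) ≈ 2.0949, f(8.5) ≈ 2.2513.
T_4 = (Δs/2)·[f(s_0) + 2f(s_1) + 2f(s_2) + 2f(s_3) + f(s_4)].
Sum ≈ 10.3194.

10.3194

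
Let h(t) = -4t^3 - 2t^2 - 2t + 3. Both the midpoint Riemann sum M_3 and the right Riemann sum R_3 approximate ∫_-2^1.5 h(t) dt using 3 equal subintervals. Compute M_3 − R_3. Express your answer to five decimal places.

M_3 ≈ 15.2071759.
R_3 ≈ -12.1851852.
M_3 − R_3 ≈ 27.39236.

27.39236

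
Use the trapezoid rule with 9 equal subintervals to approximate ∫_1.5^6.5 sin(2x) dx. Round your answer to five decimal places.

-0.84905

Δx = (6.5 − 1.5)/9 = 5/9.
f(1.5) ≈ 0.14112, f(37/18) ≈ -0.82461, f(47/18) ≈ -0.87283, f(19/6) ≈ 0.05013, f(67/18) ≈ 0.91731, f(77/18) ≈ 0.76383, f(29/6) ≈ -0.23954, f(97/18) ≈ -0.97638, f(107/18) ≈ -0.62683, f(6.5) ≈ 0.42017.
T_9 = (Δx/2)·[f(x_0) + 2f(x_1) + ... + 2f(x_{8}) + f(x_9)].
Sum ≈ -0.84905.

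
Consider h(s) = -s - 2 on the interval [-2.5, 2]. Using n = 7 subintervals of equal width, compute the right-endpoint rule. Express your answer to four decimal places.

-9.3214

Δs = (2 − (-2.5))/7 = 9/14.
Right endpoints: -13/7, -17/14, -4/7, 1/14, 5/7, 19/14, 2.
h(-13/7) = -1/7, h(-17/14) = -11/14, h(-4/7) = -10/7, h(1/14) = -29/14, h(5/7) = -19/7, h(19/14) = -47/14, h(2) = -4.
Sum = Δs · [h(-13/7) + h(-17/14) + h(-4/7) + ...].
Sum ≈ -9.3214.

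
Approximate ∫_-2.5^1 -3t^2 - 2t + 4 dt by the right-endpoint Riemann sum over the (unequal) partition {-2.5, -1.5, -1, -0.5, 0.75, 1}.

4.640625

Subinterval widths: 1, 0.5, 0.5, 1.25, 0.25.
Right endpoints: -1.5, -1, -0.5, 0.75, 1.
f(-1.5) = 0.25, f(-1) = 3, f(-0.5) = 4.25, f(0.75) = 0.8125, f(1) = -1.
Sum = Σ Δt_i · f(t_i).
Sum = 4.640625.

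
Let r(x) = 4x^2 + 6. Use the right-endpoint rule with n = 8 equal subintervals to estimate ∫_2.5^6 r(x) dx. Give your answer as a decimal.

314.64453125

Δx = (6 − 2.5)/8 = 0.4375.
Right endpoints: 2.9375, 3.375, 3.8125, 4.25, 4.6875, 5.125, 5.5625, 6.
r(2.9375) = 40.515625, r(3.375) = 51.5625, r(3.8125) = 64.140625, r(4.25) = 78.25, r(4.6875) = 93.890625, r(5.125) = 111.0625, r(5.5625) = 129.765625, r(6) = 150.
Sum = Δx · [r(2.9375) + r(3.375) + r(3.8125) + ...].
Sum = 314.64453125.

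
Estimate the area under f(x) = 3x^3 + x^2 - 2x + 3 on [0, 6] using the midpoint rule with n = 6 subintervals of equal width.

1012

Δx = (6 − 0)/6 = 1.
Midpoints: 0.5, 1.5, 2.5, 3.5, 4.5, 5.5.
f(0.5) = 2.625, f(1.5) = 12.375, f(2.5) = 51.125, f(3.5) = 136.875, f(4.5) = 287.625, f(5.5) = 521.375.
Sum = Δx · [f(0.5) + f(1.5) + f(2.5) + ...].
Sum = 1012.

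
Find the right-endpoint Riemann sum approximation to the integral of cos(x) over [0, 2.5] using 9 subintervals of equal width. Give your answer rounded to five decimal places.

Δx = (2.5 − 0)/9 = 5/18.
Right endpoints: 5/18, 5/9, 5/6, 10/9, 25/18, 5/3, 35/18, 20/9, 2.5.
f(5/18) ≈ 0.96167, f(5/9) ≈ 0.84961, f(5/6) ≈ 0.67241, f(10/9) ≈ 0.44367, f(25/18) ≈ 0.18091, f(5/3) ≈ -0.09572, f(35/18) ≈ -0.36501, f(20/9) ≈ -0.60632, f(2.5) ≈ -0.80114.
Sum = Δx · [f(5/18) + f(5/9) + f(5/6) + ...].
Sum ≈ 0.34446.

0.34446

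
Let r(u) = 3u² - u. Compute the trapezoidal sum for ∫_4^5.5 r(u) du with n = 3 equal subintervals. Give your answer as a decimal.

95.4375

Δu = (5.5 − 4)/3 = 0.5.
r(4) = 44, r(4.5) = 56.25, r(5) = 70, r(5.5) = 85.25.
T_3 = (Δu/2)·[r(u_0) + 2r(u_1) + 2r(u_2) + r(u_3)].
Sum = 95.4375.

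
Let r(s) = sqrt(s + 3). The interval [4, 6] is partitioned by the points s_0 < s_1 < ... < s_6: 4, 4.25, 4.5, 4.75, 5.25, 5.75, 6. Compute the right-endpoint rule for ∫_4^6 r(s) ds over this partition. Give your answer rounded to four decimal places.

5.7189

Subinterval widths: 0.25, 0.25, 0.25, 0.5, 0.5, 0.25.
Right endpoints: 4.25, 4.5, 4.75, 5.25, 5.75, 6.
r(4.25) ≈ 2.6926, r(4.5) ≈ 2.7386, r(4.75) ≈ 2.7839, r(5.25) ≈ 2.8723, r(5.75) ≈ 2.9580, r(6) ≈ 3.0000.
Sum = Σ Δs_i · r(s_i).
Sum ≈ 5.7189.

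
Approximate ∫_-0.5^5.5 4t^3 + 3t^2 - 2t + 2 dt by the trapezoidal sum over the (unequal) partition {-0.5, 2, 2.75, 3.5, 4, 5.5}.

1134.5625

Subinterval widths: 2.5, 0.75, 0.75, 0.5, 1.5.
f(-0.5) = 3.25, f(2) = 42, f(2.75) = 102.375, f(3.5) = 203.25, f(4) = 298, f(5.5) = 747.25.
On each subinterval the trapezoid contributes (Δt_i/2)·[f(t_{i-1}) + f(t_i)].
Sum = 1134.5625.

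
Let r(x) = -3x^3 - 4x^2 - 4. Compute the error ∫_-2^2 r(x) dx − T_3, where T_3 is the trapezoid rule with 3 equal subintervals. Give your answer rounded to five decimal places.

4.74074

Exact integral: ∫_-2^2 r(x) dx ≈ -37.3333333.
T_3 ≈ -42.0740741.
Error ≈ -37.3333333 − (-42.0740741) ≈ 4.74074.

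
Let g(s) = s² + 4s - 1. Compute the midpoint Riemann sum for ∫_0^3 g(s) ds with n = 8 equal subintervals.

Δs = (3 − 0)/8 = 0.375.
Midpoints: 0.1875, 0.5625, 0.9375, 1.3125, 1.6875, 2.0625, 2.4375, 2.8125.
g(0.1875) = -0.21484375, g(0.5625) = 1.56640625, g(0.9375) = 3.62890625, g(1.3125) = 5.97265625, g(1.6875) = 8.59765625, g(2.0625) = 11.50390625, g(2.4375) = 14.69140625, g(2.8125) = 18.16015625.
Sum = Δs · [g(0.1875) + g(0.5625) + g(0.9375) + ...].
Sum = 23.96484375.

23.96484375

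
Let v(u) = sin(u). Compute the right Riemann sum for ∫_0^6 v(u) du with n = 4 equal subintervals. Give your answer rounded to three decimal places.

Δu = (6 − 0)/4 = 1.5.
Right endpoints: 1.5, 3, 4.5, 6.
v(1.5) ≈ 0.997, v(3) ≈ 0.141, v(4.5) ≈ -0.978, v(6) ≈ -0.279.
Sum = Δu · [v(1.5) + v(3) + v(4.5) + v(6)].
Sum ≈ -0.177.

-0.177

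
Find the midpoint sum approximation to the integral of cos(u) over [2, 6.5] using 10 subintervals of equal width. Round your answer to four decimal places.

Δu = (6.5 − 2)/10 = 0.45.
Midpoints: 2.225, 2.675, 3.125, 3.575, 4.025, 4.475, 4.925, 5.375, 5.825, 6.275.
f(2.225) ≈ -0.6085, f(2.675) ≈ -0.8931, f(3.125) ≈ -0.9999, f(3.575) ≈ -0.9075, f(4.025) ≈ -0.6345, f(4.475) ≈ -0.2352, f(4.925) ≈ 0.2110, f(5.375) ≈ 0.6152, f(5.825) ≈ 0.8969, f(6.275) ≈ 1.0000.
Sum = Δu · [f(2.225) + f(2.675) + f(3.125) + ...].
Sum ≈ -0.7001.

-0.7001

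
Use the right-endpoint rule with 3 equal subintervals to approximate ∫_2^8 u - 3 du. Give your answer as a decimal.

18

Δu = (8 − 2)/3 = 2.
Right endpoints: 4, 6, 8.
f(4) = 1, f(6) = 3, f(8) = 5.
Sum = Δu · [f(4) + f(6) + f(8)].
Sum = 18.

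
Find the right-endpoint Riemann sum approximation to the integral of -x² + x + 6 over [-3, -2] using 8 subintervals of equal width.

-2.4609375

Δx = (-2 − (-3))/8 = 0.125.
Right endpoints: -2.875, -2.75, -2.625, -2.5, -2.375, -2.25, -2.125, -2.
f(-2.875) = -5.140625, f(-2.75) = -4.3125, f(-2.625) = -3.515625, f(-2.5) = -2.75, f(-2.375) = -2.015625, f(-2.25) = -1.3125, f(-2.125) = -0.640625, f(-2) = 0.
Sum = Δx · [f(-2.875) + f(-2.75) + f(-2.625) + ...].
Sum = -2.4609375.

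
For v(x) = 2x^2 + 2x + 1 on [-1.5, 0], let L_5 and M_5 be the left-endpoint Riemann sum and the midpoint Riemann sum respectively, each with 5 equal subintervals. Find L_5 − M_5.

0.2925

L_5 = 1.77.
M_5 = 1.4775.
L_5 − M_5 = 0.2925.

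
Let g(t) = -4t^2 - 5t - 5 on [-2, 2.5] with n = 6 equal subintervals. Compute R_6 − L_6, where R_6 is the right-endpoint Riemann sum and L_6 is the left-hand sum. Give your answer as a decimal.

-23.625

R_6 = -73.125.
L_6 = -49.5.
R_6 − L_6 = -23.625.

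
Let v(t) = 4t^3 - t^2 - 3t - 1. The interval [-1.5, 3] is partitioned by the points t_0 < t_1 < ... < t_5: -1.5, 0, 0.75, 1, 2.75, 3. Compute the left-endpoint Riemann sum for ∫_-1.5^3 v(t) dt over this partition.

Subinterval widths: 1.5, 0.75, 0.25, 1.75, 0.25.
Left endpoints: -1.5, 0, 0.75, 1, 2.75.
v(-1.5) = -12.25, v(0) = -1, v(0.75) = -2.125, v(1) = -1, v(2.75) = 66.375.
Sum = Σ Δt_i · v(t_i).
Sum = -4.8125.

-4.8125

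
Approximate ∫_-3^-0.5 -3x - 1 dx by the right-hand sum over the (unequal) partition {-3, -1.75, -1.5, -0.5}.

Subinterval widths: 1.25, 0.25, 1.
Right endpoints: -1.75, -1.5, -0.5.
f(-1.75) = 4.25, f(-1.5) = 3.5, f(-0.5) = 0.5.
Sum = Σ Δx_i · f(x_i).
Sum = 6.6875.

6.6875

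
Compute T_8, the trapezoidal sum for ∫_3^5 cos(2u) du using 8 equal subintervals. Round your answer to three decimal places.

Δu = (5 − 3)/8 = 0.25.
f(3) ≈ 0.960, f(3.25) ≈ 0.977, f(3.5) ≈ 0.754, f(3.75) ≈ 0.347, f(4) ≈ -0.146, f(4.25) ≈ -0.602, f(4.5) ≈ -0.911, f(4.75) ≈ -0.997, f(5) ≈ -0.839.
T_8 = (Δu/2)·[f(u_0) + 2f(u_1) + ... + 2f(u_{7}) + f(u_8)].
Sum ≈ -0.130.

-0.130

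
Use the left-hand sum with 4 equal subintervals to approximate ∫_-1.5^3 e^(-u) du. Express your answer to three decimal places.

7.383

Δu = (3 − (-1.5))/4 = 1.125.
Left endpoints: -1.5, -0.375, 0.75, 1.875.
f(-1.5) ≈ 4.482, f(-0.375) ≈ 1.455, f(0.75) ≈ 0.472, f(1.875) ≈ 0.153.
Sum = Δu · [f(-1.5) + f(-0.375) + f(0.75) + f(1.875)].
Sum ≈ 7.383.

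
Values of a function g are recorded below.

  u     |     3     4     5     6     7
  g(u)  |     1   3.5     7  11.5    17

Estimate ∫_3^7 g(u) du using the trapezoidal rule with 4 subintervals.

31

Δu = 1.
T_4 = (1/2)·[1 + 2·3.5 + 2·7 + 2·11.5 + 17] = 31.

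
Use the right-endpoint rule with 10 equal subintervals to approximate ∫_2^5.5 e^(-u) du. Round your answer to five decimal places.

0.10962

Δu = (5.5 − 2)/10 = 0.35.
Right endpoints: 2.35, 2.7, 3.05, 3.4, 3.75, 4.1, 4.45, 4.8, 5.15, 5.5.
f(2.35) ≈ 0.09537, f(2.7) ≈ 0.06721, f(3.05) ≈ 0.04736, f(3.4) ≈ 0.03337, f(3.75) ≈ 0.02352, f(4.1) ≈ 0.01657, f(4.45) ≈ 0.01168, f(4.8) ≈ 0.00823, f(5.15) ≈ 0.00580, f(5.5) ≈ 0.00409.
Sum = Δu · [f(2.35) + f(2.7) + f(3.05) + ...].
Sum ≈ 0.10962.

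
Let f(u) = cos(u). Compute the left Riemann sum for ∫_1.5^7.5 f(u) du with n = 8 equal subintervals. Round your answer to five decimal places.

-0.16014

Δu = (7.5 − 1.5)/8 = 0.75.
Left endpoints: 1.5, 2.25, 3, 3.75, 4.5, 5.25, 6, 6.75.
f(1.5) ≈ 0.07074, f(2.25) ≈ -0.62817, f(3) ≈ -0.98999, f(3.75) ≈ -0.82056, f(4.5) ≈ -0.21080, f(5.25) ≈ 0.51209, f(6) ≈ 0.96017, f(6.75) ≈ 0.89301.
Sum = Δu · [f(1.5) + f(2.25) + f(3) + ...].
Sum ≈ -0.16014.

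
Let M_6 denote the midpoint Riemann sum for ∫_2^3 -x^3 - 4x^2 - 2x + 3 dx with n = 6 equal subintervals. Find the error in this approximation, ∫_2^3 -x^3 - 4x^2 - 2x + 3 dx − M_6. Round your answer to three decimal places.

-0.027

Exact integral: ∫_2^3 f(x) dx ≈ -43.58333.
M_6 ≈ -43.55671.
Error ≈ -43.58333 − (-43.55671) ≈ -0.027.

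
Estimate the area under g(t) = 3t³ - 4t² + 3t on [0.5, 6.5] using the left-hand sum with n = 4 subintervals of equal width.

592.5

Δt = (6.5 − 0.5)/4 = 1.5.
Left endpoints: 0.5, 2, 3.5, 5.
g(0.5) = 0.875, g(2) = 14, g(3.5) = 90.125, g(5) = 290.
Sum = Δt · [g(0.5) + g(2) + g(3.5) + g(5)].
Sum = 592.5.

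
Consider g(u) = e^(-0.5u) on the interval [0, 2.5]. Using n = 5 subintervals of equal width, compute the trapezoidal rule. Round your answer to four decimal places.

Δu = (2.5 − 0)/5 = 0.5.
g(0) ≈ 1.0000, g(0.5) ≈ 0.7788, g(1) ≈ 0.6065, g(1.5) ≈ 0.4724, g(2) ≈ 0.3679, g(2.5) ≈ 0.2865.
T_5 = (Δu/2)·[g(u_0) + 2g(u_1) + ... + 2g(u_{4}) + g(u_5)].
Sum ≈ 1.4344.

1.4344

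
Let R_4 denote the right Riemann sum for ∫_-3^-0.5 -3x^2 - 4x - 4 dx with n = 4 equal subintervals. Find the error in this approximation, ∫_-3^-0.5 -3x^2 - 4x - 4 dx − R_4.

Exact integral: ∫_-3^-0.5 f(x) dx = -19.375.
R_4 = -14.78515625.
Error = -19.375 − (-14.78515625) = -4.58984375.

-4.58984375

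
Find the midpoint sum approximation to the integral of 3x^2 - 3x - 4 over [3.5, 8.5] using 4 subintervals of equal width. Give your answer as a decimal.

Δx = (8.5 − 3.5)/4 = 1.25.
Midpoints: 4.125, 5.375, 6.625, 7.875.
f(4.125) = 34.671875, f(5.375) = 66.546875, f(6.625) = 107.796875, f(7.875) = 158.421875.
Sum = Δx · [f(4.125) + f(5.375) + f(6.625) + f(7.875)].
Sum = 459.296875.

459.296875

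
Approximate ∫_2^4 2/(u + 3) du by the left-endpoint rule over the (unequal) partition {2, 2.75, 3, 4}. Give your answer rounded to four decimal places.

0.7203

Subinterval widths: 0.75, 0.25, 1.
Left endpoints: 2, 2.75, 3.
f(2) = 0.4, f(2.75) = 8/23, f(3) = 1/3.
Sum = Σ Δu_i · f(u_i).
Sum ≈ 0.7203.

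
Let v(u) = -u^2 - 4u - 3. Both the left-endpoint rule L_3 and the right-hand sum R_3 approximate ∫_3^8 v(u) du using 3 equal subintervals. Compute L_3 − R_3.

125

L_3 ≈ -226.48148148.
R_3 ≈ -351.48148148.
L_3 − R_3 = 125.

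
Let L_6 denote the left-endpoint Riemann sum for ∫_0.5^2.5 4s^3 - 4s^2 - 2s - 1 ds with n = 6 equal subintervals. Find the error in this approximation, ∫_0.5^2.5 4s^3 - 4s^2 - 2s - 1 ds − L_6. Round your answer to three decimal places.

Exact integral: ∫_0.5^2.5 f(s) ds ≈ 10.33333.
L_6 ≈ 5.18519.
Error ≈ 10.33333 − 5.18519 ≈ 5.148.

5.148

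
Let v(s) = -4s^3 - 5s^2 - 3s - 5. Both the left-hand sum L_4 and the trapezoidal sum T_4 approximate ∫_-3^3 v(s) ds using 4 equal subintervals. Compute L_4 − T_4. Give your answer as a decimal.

175.5

L_4 = 44.25.
T_4 = -131.25.
L_4 − T_4 = 175.5.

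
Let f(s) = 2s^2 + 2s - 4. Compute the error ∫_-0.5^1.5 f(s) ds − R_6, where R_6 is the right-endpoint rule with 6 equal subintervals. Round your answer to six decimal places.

Exact integral: ∫_-0.5^1.5 f(s) ds ≈ -3.66666667.
R_6 ≈ -2.25925926.
Error ≈ -3.66666667 − (-2.25925926) ≈ -1.407407.

-1.407407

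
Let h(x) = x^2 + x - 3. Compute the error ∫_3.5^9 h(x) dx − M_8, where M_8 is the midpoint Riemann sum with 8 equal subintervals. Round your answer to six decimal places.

Exact integral: ∫_3.5^9 h(x) dx ≈ 246.58333333.
M_8 ≈ 246.36669922.
Error ≈ 246.58333333 − 246.36669922 ≈ 0.216634.

0.216634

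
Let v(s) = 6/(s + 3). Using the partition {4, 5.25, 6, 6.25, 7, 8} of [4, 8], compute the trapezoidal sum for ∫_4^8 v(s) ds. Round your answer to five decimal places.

Subinterval widths: 1.25, 0.75, 0.25, 0.75, 1.
v(4) = 6/7, v(5.25) = 8/11, v(6) = 2/3, v(6.25) = 24/37, v(7) = 0.6, v(8) = 6/11.
On each subinterval the trapezoid contributes (Δs_i/2)·[v(s_{i-1}) + v(s_i)].
Sum ≈ 2.71837.

2.71837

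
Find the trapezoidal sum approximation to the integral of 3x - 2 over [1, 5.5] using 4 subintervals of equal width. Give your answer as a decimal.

Δx = (5.5 − 1)/4 = 1.125.
f(1) = 1, f(2.125) = 4.375, f(3.25) = 7.75, f(4.375) = 11.125, f(5.5) = 14.5.
T_4 = (Δx/2)·[f(x_0) + 2f(x_1) + 2f(x_2) + 2f(x_3) + f(x_4)].
Sum = 34.875.

34.875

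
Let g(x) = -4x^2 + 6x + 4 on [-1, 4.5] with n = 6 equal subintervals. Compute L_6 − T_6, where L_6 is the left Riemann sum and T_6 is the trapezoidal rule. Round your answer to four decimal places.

L_6 ≈ -25.997685.
T_6 ≈ -46.164352.
L_6 − T_6 ≈ 20.1667.

20.1667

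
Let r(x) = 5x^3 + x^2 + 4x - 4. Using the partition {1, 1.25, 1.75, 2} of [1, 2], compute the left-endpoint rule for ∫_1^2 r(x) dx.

15.87890625

Subinterval widths: 0.25, 0.5, 0.25.
Left endpoints: 1, 1.25, 1.75.
r(1) = 6, r(1.25) = 12.328125, r(1.75) = 32.859375.
Sum = Σ Δx_i · r(x_i).
Sum = 15.87890625.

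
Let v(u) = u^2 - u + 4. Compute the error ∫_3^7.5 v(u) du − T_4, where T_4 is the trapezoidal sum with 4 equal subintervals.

Exact integral: ∫_3^7.5 v(u) du = 126.
T_4 = 126.94921875.
Error = 126 − 126.94921875 = -0.94921875.

-0.94921875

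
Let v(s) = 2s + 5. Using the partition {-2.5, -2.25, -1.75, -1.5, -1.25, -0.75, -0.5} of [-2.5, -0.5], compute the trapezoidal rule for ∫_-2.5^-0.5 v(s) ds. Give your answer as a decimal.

4

Subinterval widths: 0.25, 0.5, 0.25, 0.25, 0.5, 0.25.
v(-2.5) = 0, v(-2.25) = 0.5, v(-1.75) = 1.5, v(-1.5) = 2, v(-1.25) = 2.5, v(-0.75) = 3.5, v(-0.5) = 4.
On each subinterval the trapezoid contributes (Δs_i/2)·[v(s_{i-1}) + v(s_i)].
Sum = 4.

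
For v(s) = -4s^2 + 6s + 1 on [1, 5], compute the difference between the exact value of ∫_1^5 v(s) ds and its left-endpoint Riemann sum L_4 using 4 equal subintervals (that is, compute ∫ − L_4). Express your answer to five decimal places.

-33.33333

Exact integral: ∫_1^5 v(s) ds ≈ -89.3333333.
L_4 = -56.
Error ≈ -89.3333333 − (-56) ≈ -33.33333.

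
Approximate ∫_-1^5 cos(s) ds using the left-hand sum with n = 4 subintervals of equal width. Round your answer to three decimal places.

Δs = (5 − (-1))/4 = 1.5.
Left endpoints: -1, 0.5, 2, 3.5.
f(-1) ≈ 0.540, f(0.5) ≈ 0.878, f(2) ≈ -0.416, f(3.5) ≈ -0.936.
Sum = Δs · [f(-1) + f(0.5) + f(2) + f(3.5)].
Sum ≈ 0.098.

0.098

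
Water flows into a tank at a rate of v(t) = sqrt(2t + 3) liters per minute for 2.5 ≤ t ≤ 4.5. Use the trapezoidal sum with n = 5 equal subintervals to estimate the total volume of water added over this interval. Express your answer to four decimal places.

Δt = (4.5 − 2.5)/5 = 0.4.
v(2.5) ≈ 2.8284, v(2.9) ≈ 2.9665, v(3.3) ≈ 3.0984, v(3.7) ≈ 3.2249, v(4.1) ≈ 3.3466, v(4.5) ≈ 3.4641.
T_5 = (Δt/2)·[v(t_0) + 2v(t_1) + ... + 2v(t_{4}) + v(t_5)].
Sum ≈ 6.3131.

6.3131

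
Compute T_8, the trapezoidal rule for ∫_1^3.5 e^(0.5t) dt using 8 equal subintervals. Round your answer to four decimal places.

Δt = (3.5 − 1)/8 = 0.3125.
f(1) ≈ 1.6487, f(1.3125) ≈ 1.9276, f(1.625) ≈ 2.2535, f(1.9375) ≈ 2.6346, f(2.25) ≈ 3.0802, f(2.5625) ≈ 3.6011, f(2.875) ≈ 4.2102, f(3.1875) ≈ 4.9222, f(3.5) ≈ 5.7546.
T_8 = (Δt/2)·[f(t_0) + 2f(t_1) + ... + 2f(t_{7}) + f(t_8)].
Sum ≈ 8.2285.

8.2285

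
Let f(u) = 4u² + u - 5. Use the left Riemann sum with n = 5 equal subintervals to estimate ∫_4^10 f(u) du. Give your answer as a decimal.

1060.56

Δu = (10 − 4)/5 = 1.2.
Left endpoints: 4, 5.2, 6.4, 7.6, 8.8.
f(4) = 63, f(5.2) = 108.36, f(6.4) = 165.24, f(7.6) = 233.64, f(8.8) = 313.56.
Sum = Δu · [f(4) + f(5.2) + f(6.4) + f(7.6) + f(8.8)].
Sum = 1060.56.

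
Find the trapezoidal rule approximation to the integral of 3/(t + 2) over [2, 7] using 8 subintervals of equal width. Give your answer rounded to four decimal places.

2.4377

Δt = (7 − 2)/8 = 0.625.
f(2) = 0.75, f(2.625) = 24/37, f(3.25) = 4/7, f(3.875) = 24/47, f(4.5) = 6/13, f(5.125) = 8/19, f(5.75) = 12/31, f(6.375) = 24/67, f(7) = 1/3.
T_8 = (Δt/2)·[f(t_0) + 2f(t_1) + ... + 2f(t_{7}) + f(t_8)].
Sum ≈ 2.4377.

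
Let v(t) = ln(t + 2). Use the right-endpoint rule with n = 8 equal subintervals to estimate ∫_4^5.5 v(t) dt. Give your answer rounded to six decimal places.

Δt = (5.5 − 4)/8 = 0.1875.
Right endpoints: 4.1875, 4.375, 4.5625, 4.75, 4.9375, 5.125, 5.3125, 5.5.
v(4.1875) ≈ 1.822531, v(4.375) ≈ 1.852384, v(4.5625) ≈ 1.881372, v(4.75) ≈ 1.909543, v(4.9375) ≈ 1.936941, v(5.125) ≈ 1.963610, v(5.3125) ≈ 1.989585, v(5.5) ≈ 2.014903.
Sum = Δt · [v(4.1875) + v(4.375) + v(4.5625) + ...].
Sum ≈ 2.882038.

2.882038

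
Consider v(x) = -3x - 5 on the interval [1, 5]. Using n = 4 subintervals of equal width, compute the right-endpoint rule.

Δx = (5 − 1)/4 = 1.
Right endpoints: 2, 3, 4, 5.
v(2) = -11, v(3) = -14, v(4) = -17, v(5) = -20.
Sum = Δx · [v(2) + v(3) + v(4) + v(5)].
Sum = -62.

-62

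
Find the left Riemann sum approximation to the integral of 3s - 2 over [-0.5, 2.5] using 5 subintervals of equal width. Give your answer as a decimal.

0.3

Δs = (2.5 − (-0.5))/5 = 0.6.
Left endpoints: -0.5, 0.1, 0.7, 1.3, 1.9.
f(-0.5) = -3.5, f(0.1) = -1.7, f(0.7) = 0.1, f(1.3) = 1.9, f(1.9) = 3.7.
Sum = Δs · [f(-0.5) + f(0.1) + f(0.7) + f(1.3) + f(1.9)].
Sum = 0.3.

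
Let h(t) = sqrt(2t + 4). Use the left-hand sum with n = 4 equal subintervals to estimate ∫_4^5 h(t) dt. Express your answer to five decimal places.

3.56986

Δt = (5 − 4)/4 = 0.25.
Left endpoints: 4, 4.25, 4.5, 4.75.
h(4) ≈ 3.46410, h(4.25) ≈ 3.53553, h(4.5) ≈ 3.60555, h(4.75) ≈ 3.67423.
Sum = Δt · [h(4) + h(4.25) + h(4.5) + h(4.75)].
Sum ≈ 3.56986.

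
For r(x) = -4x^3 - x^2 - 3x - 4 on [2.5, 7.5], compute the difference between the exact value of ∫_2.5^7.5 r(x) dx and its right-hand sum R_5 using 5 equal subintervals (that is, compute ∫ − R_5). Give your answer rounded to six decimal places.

895.833333

Exact integral: ∫_2.5^7.5 r(x) dx ≈ -3355.41666667.
R_5 = -4251.25.
Error ≈ -3355.41666667 − (-4251.25) ≈ 895.833333.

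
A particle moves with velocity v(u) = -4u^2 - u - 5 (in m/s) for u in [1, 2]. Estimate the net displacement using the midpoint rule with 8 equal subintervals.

Δu = (2 − 1)/8 = 0.125.
Midpoints: 1.0625, 1.1875, 1.3125, 1.4375, 1.5625, 1.6875, 1.8125, 1.9375.
v(1.0625) = -10.578125, v(1.1875) = -11.828125, v(1.3125) = -13.203125, v(1.4375) = -14.703125, v(1.5625) = -16.328125, v(1.6875) = -18.078125, v(1.8125) = -19.953125, v(1.9375) = -21.953125.
Sum = Δu · [v(1.0625) + v(1.1875) + v(1.3125) + ...].
Sum = -15.828125.

-15.828125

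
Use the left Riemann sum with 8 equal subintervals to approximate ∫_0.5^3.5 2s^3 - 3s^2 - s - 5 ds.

Δs = (3.5 − 0.5)/8 = 0.375.
Left endpoints: 0.5, 0.875, 1.25, 1.625, 2, 2.375, 2.75, 3.125.
f(0.5) = -6, f(0.875) = -6.83203125, f(1.25) = -7.03125, f(1.625) = -5.96484375, f(2) = -3, f(2.375) = 2.49609375, f(2.75) = 11.15625, f(3.125) = 23.61328125.
Sum = Δs · [f(0.5) + f(0.875) + f(1.25) + ...].
Sum = 3.1640625.

3.1640625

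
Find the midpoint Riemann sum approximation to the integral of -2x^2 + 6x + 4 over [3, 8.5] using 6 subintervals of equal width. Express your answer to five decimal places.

Δx = (8.5 − 3)/6 = 11/12.
Midpoints: 83/24, 4.375, 127/24, 149/24, 7.125, 193/24.
f(83/24) = 239/288, f(4.375) = -8.03125, f(127/24) = -5833/288, f(149/24) = -10321/288, f(7.125) = -54.78125, f(193/24) = -22201/288.
Sum = Δx · [f(83/24) + f(4.375) + f(127/24) + ...].
Sum ≈ -178.89641.

-178.89641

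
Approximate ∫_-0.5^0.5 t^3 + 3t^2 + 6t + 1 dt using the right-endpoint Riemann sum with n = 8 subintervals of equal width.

Δt = (0.5 − (-0.5))/8 = 0.125.
Right endpoints: -0.375, -0.25, -0.125, 0, 0.125, 0.25, 0.375, 0.5.
f(-0.375) = -451/512, f(-0.25) = -0.328125, f(-0.125) = 151/512, f(0) = 1, f(0.125) = 921/512, f(0.25) = 2.703125, f(0.375) = 1907/512, f(0.5) = 4.875.
Sum = Δt · [f(-0.375) + f(-0.25) + f(-0.125) + ...].
Sum = 1.6484375.

1.6484375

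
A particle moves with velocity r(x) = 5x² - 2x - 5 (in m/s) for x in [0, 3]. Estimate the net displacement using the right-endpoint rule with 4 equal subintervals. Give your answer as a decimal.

37.03125

Δx = (3 − 0)/4 = 0.75.
Right endpoints: 0.75, 1.5, 2.25, 3.
r(0.75) = -3.6875, r(1.5) = 3.25, r(2.25) = 15.8125, r(3) = 34.
Sum = Δx · [r(0.75) + r(1.5) + r(2.25) + r(3)].
Sum = 37.03125.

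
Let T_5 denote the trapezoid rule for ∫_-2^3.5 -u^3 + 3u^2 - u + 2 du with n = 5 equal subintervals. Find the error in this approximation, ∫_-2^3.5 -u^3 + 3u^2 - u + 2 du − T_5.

-0.831875

Exact integral: ∫_-2^3.5 f(u) du = 24.234375.
T_5 = 25.06625.
Error = 24.234375 − 25.06625 = -0.831875.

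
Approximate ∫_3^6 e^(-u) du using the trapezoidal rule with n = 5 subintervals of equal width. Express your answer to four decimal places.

Δu = (6 − 3)/5 = 0.6.
f(3) ≈ 0.0498, f(3.6) ≈ 0.0273, f(4.2) ≈ 0.0150, f(4.8) ≈ 0.0082, f(5.4) ≈ 0.0045, f(6) ≈ 0.0025.
T_5 = (Δu/2)·[f(u_0) + 2f(u_1) + ... + 2f(u_{4}) + f(u_5)].
Sum ≈ 0.0487.

0.0487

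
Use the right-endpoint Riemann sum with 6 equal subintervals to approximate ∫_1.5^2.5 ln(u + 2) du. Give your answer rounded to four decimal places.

1.4045

Δu = (2.5 − 1.5)/6 = 1/6.
Right endpoints: 5/3, 11/6, 2, 13/6, 7/3, 2.5.
f(5/3) ≈ 1.2993, f(11/6) ≈ 1.3437, f(2) ≈ 1.3863, f(13/6) ≈ 1.4271, f(7/3) ≈ 1.4663, f(2.5) ≈ 1.5041.
Sum = Δu · [f(5/3) + f(11/6) + f(2) + ...].
Sum ≈ 1.4045.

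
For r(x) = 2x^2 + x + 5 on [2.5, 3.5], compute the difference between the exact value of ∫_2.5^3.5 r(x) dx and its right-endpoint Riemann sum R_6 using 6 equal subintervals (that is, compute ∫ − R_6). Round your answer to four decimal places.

-1.0926

Exact integral: ∫_2.5^3.5 r(x) dx ≈ 26.166667.
R_6 ≈ 27.259259.
Error ≈ 26.166667 − 27.259259 ≈ -1.0926.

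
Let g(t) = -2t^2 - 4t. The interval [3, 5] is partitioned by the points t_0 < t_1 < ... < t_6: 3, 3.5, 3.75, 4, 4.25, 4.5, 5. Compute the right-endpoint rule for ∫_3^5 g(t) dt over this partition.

-104.9375

Subinterval widths: 0.5, 0.25, 0.25, 0.25, 0.25, 0.5.
Right endpoints: 3.5, 3.75, 4, 4.25, 4.5, 5.
g(3.5) = -38.5, g(3.75) = -43.125, g(4) = -48, g(4.25) = -53.125, g(4.5) = -58.5, g(5) = -70.
Sum = Σ Δt_i · g(t_i).
Sum = -104.9375.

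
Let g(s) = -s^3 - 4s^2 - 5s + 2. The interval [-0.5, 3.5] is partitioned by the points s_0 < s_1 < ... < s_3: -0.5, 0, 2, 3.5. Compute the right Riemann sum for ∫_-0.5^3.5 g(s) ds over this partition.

-224.0625

Subinterval widths: 0.5, 2, 1.5.
Right endpoints: 0, 2, 3.5.
g(0) = 2, g(2) = -32, g(3.5) = -107.375.
Sum = Σ Δs_i · g(s_i).
Sum = -224.0625.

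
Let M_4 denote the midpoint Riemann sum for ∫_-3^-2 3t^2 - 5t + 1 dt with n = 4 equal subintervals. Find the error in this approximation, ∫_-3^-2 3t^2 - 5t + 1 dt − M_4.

Exact integral: ∫_-3^-2 f(t) dt = 32.5.
M_4 = 32.484375.
Error = 32.5 − 32.484375 = 0.015625.

0.015625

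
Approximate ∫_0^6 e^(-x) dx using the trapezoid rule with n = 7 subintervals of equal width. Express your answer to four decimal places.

1.0579

Δx = (6 − 0)/7 = 6/7.
f(0) ≈ 1.0000, f(6/7) ≈ 0.4244, f(12/7) ≈ 0.1801, f(18/7) ≈ 0.0764, f(24/7) ≈ 0.0324, f(30/7) ≈ 0.0138, f(36/7) ≈ 0.0058, f(6) ≈ 0.0025.
T_7 = (Δx/2)·[f(x_0) + 2f(x_1) + ... + 2f(x_{6}) + f(x_7)].
Sum ≈ 1.0579.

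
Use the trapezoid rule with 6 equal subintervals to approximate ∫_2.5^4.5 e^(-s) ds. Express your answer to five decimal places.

Δs = (4.5 − 2.5)/6 = 1/3.
f(2.5) ≈ 0.08208, f(17/6) ≈ 0.05882, f(19/6) ≈ 0.04214, f(3.5) ≈ 0.03020, f(23/6) ≈ 0.02164, f(25/6) ≈ 0.01550, f(4.5) ≈ 0.01111.
T_6 = (Δs/2)·[f(s_0) + 2f(s_1) + ... + 2f(s_{5}) + f(s_6)].
Sum ≈ 0.07163.

0.07163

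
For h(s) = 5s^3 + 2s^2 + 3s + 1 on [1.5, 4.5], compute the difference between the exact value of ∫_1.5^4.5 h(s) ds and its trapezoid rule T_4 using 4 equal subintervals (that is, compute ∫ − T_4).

Exact integral: ∫_1.5^4.5 h(s) ds = 594.75.
T_4 = 607.96875.
Error = 594.75 − 607.96875 = -13.21875.

-13.21875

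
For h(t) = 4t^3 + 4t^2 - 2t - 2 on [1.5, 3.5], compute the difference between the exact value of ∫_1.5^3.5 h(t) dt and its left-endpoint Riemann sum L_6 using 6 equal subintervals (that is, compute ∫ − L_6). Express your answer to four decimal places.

31.0741

Exact integral: ∫_1.5^3.5 h(t) dt ≈ 183.666667.
L_6 ≈ 152.592593.
Error ≈ 183.666667 − 152.592593 ≈ 31.0741.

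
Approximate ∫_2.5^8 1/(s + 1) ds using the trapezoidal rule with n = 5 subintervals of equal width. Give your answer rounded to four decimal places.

0.9514

Δs = (8 − 2.5)/5 = 1.1.
f(2.5) = 2/7, f(3.6) = 5/23, f(4.7) = 10/57, f(5.8) = 5/34, f(6.9) = 10/79, f(8) = 1/9.
T_5 = (Δs/2)·[f(s_0) + 2f(s_1) + ... + 2f(s_{4}) + f(s_5)].
Sum ≈ 0.9514.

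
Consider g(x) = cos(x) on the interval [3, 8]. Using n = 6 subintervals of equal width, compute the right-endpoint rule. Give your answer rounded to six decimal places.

1.150445

Δx = (8 − 3)/6 = 5/6.
Right endpoints: 23/6, 14/3, 5.5, 19/3, 43/6, 8.
g(23/6) ≈ -0.770137, g(14/3) ≈ -0.045706, g(5.5) ≈ 0.708670, g(19/3) ≈ 0.998743, g(43/6) ≈ 0.634464, g(8) ≈ -0.145500.
Sum = Δx · [g(23/6) + g(14/3) + g(5.5) + ...].
Sum ≈ 1.150445.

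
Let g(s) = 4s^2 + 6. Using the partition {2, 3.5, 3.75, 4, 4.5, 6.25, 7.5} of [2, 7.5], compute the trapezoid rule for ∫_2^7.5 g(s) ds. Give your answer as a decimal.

592.0625

Subinterval widths: 1.5, 0.25, 0.25, 0.5, 1.75, 1.25.
g(2) = 22, g(3.5) = 55, g(3.75) = 62.25, g(4) = 70, g(4.5) = 87, g(6.25) = 162.25, g(7.5) = 231.
On each subinterval the trapezoid contributes (Δs_i/2)·[g(s_{i-1}) + g(s_i)].
Sum = 592.0625.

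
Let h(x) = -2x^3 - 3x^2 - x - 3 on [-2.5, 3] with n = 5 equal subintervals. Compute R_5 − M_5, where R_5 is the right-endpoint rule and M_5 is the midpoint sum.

R_5 = -140.91.
M_5 = -78.973125.
R_5 − M_5 = -61.936875.

-61.936875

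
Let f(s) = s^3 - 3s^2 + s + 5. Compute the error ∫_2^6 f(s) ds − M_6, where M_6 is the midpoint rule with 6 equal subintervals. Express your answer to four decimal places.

1.3333

Exact integral: ∫_2^6 f(s) ds = 148.
M_6 ≈ 146.666667.
Error ≈ 148 − 146.666667 ≈ 1.3333.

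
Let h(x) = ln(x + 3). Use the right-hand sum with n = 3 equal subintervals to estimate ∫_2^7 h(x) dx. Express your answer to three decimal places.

10.533

Δx = (7 − 2)/3 = 5/3.
Right endpoints: 11/3, 16/3, 7.
h(11/3) ≈ 1.897, h(16/3) ≈ 2.120, h(7) ≈ 2.303.
Sum = Δx · [h(11/3) + h(16/3) + h(7)].
Sum ≈ 10.533.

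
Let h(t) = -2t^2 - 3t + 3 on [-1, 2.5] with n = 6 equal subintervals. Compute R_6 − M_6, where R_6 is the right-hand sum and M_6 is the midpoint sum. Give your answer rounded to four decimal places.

-6.7205

R_6 ≈ -14.980324.
M_6 ≈ -8.259838.
R_6 − M_6 ≈ -6.7205.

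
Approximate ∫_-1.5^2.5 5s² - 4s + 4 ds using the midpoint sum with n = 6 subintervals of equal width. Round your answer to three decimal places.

38.926

Δs = (2.5 − (-1.5))/6 = 2/3.
Midpoints: -7/6, -0.5, 1/6, 5/6, 1.5, 13/6.
f(-7/6) = 557/36, f(-0.5) = 7.25, f(1/6) = 125/36, f(5/6) = 149/36, f(1.5) = 9.25, f(13/6) = 677/36.
Sum = Δs · [f(-7/6) + f(-0.5) + f(1/6) + ...].
Sum ≈ 38.926.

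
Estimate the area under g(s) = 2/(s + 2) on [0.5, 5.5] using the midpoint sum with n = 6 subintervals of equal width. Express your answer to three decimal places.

Δs = (5.5 − 0.5)/6 = 5/6.
Midpoints: 11/12, 1.75, 31/12, 41/12, 4.25, 61/12.
g(11/12) = 24/35, g(1.75) = 8/15, g(31/12) = 24/55, g(41/12) = 24/65, g(4.25) = 0.32, g(61/12) = 24/85.
Sum = Δs · [g(11/12) + g(1.75) + g(31/12) + ...].
Sum ≈ 2.189.

2.189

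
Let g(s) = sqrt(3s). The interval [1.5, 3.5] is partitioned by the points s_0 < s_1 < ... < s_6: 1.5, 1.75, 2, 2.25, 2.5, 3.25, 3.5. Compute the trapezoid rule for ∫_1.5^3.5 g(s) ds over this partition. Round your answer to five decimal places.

5.43548

Subinterval widths: 0.25, 0.25, 0.25, 0.25, 0.75, 0.25.
g(1.5) ≈ 2.12132, g(1.75) ≈ 2.29129, g(2) ≈ 2.44949, g(2.25) ≈ 2.59808, g(2.5) ≈ 2.73861, g(3.25) ≈ 3.12250, g(3.5) ≈ 3.24037.
On each subinterval the trapezoid contributes (Δs_i/2)·[g(s_{i-1}) + g(s_i)].
Sum ≈ 5.43548.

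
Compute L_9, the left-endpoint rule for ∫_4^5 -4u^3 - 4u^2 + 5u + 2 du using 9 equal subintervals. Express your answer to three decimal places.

Δu = (5 − 4)/9 = 1/9.
Left endpoints: 4, 37/9, 38/9, 13/3, 40/9, 41/9, 14/3, 43/9, 44/9.
f(4) = -298, f(37/9) = -235453/729, f(38/9) = -254624/729, f(13/3) = -10177/27, f(40/9) = -295942/729, f(41/9) = -318137/729, f(14/3) = -12644/27, f(43/9) = -365719/729, f(44/9) = -391154/729.
Sum = Δu · [f(4) + f(37/9) + f(38/9) + ...].
Sum ≈ -410.675.

-410.675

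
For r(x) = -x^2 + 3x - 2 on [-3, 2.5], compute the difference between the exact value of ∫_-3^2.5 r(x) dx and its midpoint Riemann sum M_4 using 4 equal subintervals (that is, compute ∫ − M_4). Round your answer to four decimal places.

Exact integral: ∫_-3^2.5 r(x) dx ≈ -29.333333.
M_4 ≈ -28.466797.
Error ≈ -29.333333 − (-28.466797) ≈ -0.8665.

-0.8665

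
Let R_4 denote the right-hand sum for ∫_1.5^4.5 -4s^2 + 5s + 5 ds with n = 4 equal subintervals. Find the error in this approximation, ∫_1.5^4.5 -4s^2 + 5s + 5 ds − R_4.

Exact integral: ∫_1.5^4.5 f(s) ds = -57.
R_4 = -79.5.
Error = -57 − (-79.5) = 22.5.

22.5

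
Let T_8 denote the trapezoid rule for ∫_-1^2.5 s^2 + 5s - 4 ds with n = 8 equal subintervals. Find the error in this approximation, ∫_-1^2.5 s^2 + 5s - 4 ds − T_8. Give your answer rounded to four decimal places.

-0.1117

Exact integral: ∫_-1^2.5 f(s) ds ≈ 4.666667.
T_8 ≈ 4.778320.
Error ≈ 4.666667 − 4.778320 ≈ -0.1117.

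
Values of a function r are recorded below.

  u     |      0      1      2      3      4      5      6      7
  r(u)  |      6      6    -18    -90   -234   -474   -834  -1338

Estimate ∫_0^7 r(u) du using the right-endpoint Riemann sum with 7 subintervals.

-2982

Δu = 1.
Sum = 1·[6 + (-18) + (-90) + (-234) + (-474) + (-834) + (-1338)] = -2982.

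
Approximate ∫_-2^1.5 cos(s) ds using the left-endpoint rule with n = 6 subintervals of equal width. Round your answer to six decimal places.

1.710405

Δs = (1.5 − (-2))/6 = 7/12.
Left endpoints: -2, -17/12, -5/6, -0.25, 1/3, 11/12.
f(-2) ≈ -0.416147, f(-17/12) ≈ 0.153520, f(-5/6) ≈ 0.672412, f(-0.25) ≈ 0.968912, f(1/3) ≈ 0.944957, f(11/12) ≈ 0.608469.
Sum = Δs · [f(-2) + f(-17/12) + f(-5/6) + ...].
Sum ≈ 1.710405.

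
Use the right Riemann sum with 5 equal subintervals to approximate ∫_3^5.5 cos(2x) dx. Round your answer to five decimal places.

-0.56869

Δx = (5.5 − 3)/5 = 0.5.
Right endpoints: 3.5, 4, 4.5, 5, 5.5.
f(3.5) ≈ 0.75390, f(4) ≈ -0.14550, f(4.5) ≈ -0.91113, f(5) ≈ -0.83907, f(5.5) ≈ 0.00443.
Sum = Δx · [f(3.5) + f(4) + f(4.5) + f(5) + f(5.5)].
Sum ≈ -0.56869.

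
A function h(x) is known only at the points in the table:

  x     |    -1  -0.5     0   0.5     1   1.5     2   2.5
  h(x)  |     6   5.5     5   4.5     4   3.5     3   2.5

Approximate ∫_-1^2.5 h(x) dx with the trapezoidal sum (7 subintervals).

14.875

Δx = 0.5.
T_7 = (0.5/2)·[6 + 2·5.5 + 2·5 + 2·4.5 + 2·4 + 2·3.5 + 2·3 + 2.5] = 14.875.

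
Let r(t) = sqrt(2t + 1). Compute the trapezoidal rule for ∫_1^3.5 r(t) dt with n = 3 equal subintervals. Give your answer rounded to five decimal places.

5.79758

Δt = (3.5 − 1)/3 = 5/6.
r(1) ≈ 1.73205, r(11/6) ≈ 2.16025, r(8/3) ≈ 2.51661, r(3.5) ≈ 2.82843.
T_3 = (Δt/2)·[r(t_0) + 2r(t_1) + 2r(t_2) + r(t_3)].
Sum ≈ 5.79758.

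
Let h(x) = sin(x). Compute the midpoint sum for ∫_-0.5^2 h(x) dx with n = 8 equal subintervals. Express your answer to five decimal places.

Δx = (2 − (-0.5))/8 = 0.3125.
Midpoints: -0.34375, -0.03125, 0.28125, 0.59375, 0.90625, 1.21875, 1.53125, 1.84375.
h(-0.34375) ≈ -0.33702, h(-0.03125) ≈ -0.03124, h(0.28125) ≈ 0.27756, h(0.59375) ≈ 0.55947, h(0.90625) ≈ 0.78720, h(1.21875) ≈ 0.93867, h(1.53125) ≈ 0.99922, h(1.84375) ≈ 0.96298.
Sum = Δx · [h(-0.34375) + h(-0.03125) + h(0.28125) + ...].
Sum ≈ 1.29901.

1.29901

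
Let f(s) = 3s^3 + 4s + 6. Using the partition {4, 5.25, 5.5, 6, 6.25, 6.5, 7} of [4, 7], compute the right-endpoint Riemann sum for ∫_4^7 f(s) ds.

1983.4921875

Subinterval widths: 1.25, 0.25, 0.5, 0.25, 0.25, 0.5.
Right endpoints: 5.25, 5.5, 6, 6.25, 6.5, 7.
f(5.25) = 461.109375, f(5.5) = 527.125, f(6) = 678, f(6.25) = 763.421875, f(6.5) = 855.875, f(7) = 1063.
Sum = Σ Δs_i · f(s_i).
Sum = 1983.4921875.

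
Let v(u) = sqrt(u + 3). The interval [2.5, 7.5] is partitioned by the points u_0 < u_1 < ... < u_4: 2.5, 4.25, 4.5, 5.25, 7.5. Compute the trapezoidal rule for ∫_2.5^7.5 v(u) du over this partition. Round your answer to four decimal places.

Subinterval widths: 1.75, 0.25, 0.75, 2.25.
v(2.5) ≈ 2.3452, v(4.25) ≈ 2.6926, v(4.5) ≈ 2.7386, v(5.25) ≈ 2.8723, v(7.5) ≈ 3.2404.
On each subinterval the trapezoid contributes (Δu_i/2)·[v(u_{i-1}) + v(u_i)].
Sum ≈ 14.0678.

14.0678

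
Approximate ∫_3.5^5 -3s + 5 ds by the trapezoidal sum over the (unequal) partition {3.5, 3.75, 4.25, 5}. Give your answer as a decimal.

Subinterval widths: 0.25, 0.5, 0.75.
f(3.5) = -5.5, f(3.75) = -6.25, f(4.25) = -7.75, f(5) = -10.
On each subinterval the trapezoid contributes (Δs_i/2)·[f(s_{i-1}) + f(s_i)].
Sum = -11.625.

-11.625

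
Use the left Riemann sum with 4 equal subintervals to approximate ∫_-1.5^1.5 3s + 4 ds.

8.625

Δs = (1.5 − (-1.5))/4 = 0.75.
Left endpoints: -1.5, -0.75, 0, 0.75.
f(-1.5) = -0.5, f(-0.75) = 1.75, f(0) = 4, f(0.75) = 6.25.
Sum = Δs · [f(-1.5) + f(-0.75) + f(0) + f(0.75)].
Sum = 8.625.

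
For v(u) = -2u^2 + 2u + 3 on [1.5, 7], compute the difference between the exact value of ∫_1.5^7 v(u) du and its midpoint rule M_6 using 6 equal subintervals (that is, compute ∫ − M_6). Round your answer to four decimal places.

Exact integral: ∫_1.5^7 v(u) du ≈ -163.166667.
M_6 ≈ -162.396412.
Error ≈ -163.166667 − (-162.396412) ≈ -0.7703.

-0.7703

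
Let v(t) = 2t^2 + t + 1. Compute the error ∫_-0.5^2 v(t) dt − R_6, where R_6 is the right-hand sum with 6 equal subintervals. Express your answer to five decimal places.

-2.22801

Exact integral: ∫_-0.5^2 v(t) dt ≈ 9.7916667.
R_6 ≈ 12.0196759.
Error ≈ 9.7916667 − 12.0196759 ≈ -2.22801.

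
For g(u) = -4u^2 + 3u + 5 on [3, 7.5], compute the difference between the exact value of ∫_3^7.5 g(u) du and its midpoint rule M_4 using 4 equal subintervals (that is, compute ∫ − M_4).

Exact integral: ∫_3^7.5 g(u) du = -433.125.
M_4 = -431.2265625.
Error = -433.125 − (-431.2265625) = -1.8984375.

-1.8984375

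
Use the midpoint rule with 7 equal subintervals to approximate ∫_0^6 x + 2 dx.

30

Δx = (6 − 0)/7 = 6/7.
Midpoints: 3/7, 9/7, 15/7, 3, 27/7, 33/7, 39/7.
f(3/7) = 17/7, f(9/7) = 23/7, f(15/7) = 29/7, f(3) = 5, f(27/7) = 41/7, f(33/7) = 47/7, f(39/7) = 53/7.
Sum = Δx · [f(3/7) + f(9/7) + f(15/7) + ...].
Sum = 30.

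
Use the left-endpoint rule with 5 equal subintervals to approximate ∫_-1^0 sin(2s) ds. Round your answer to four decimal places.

-0.7895

Δs = (0 − (-1))/5 = 0.2.
Left endpoints: -1, -0.8, -0.6, -0.4, -0.2.
f(-1) ≈ -0.9093, f(-0.8) ≈ -0.9996, f(-0.6) ≈ -0.9320, f(-0.4) ≈ -0.7174, f(-0.2) ≈ -0.3894.
Sum = Δs · [f(-1) + f(-0.8) + f(-0.6) + f(-0.4) + f(-0.2)].
Sum ≈ -0.7895.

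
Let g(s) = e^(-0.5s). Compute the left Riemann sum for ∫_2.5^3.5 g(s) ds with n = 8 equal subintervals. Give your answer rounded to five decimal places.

Δs = (3.5 − 2.5)/8 = 0.125.
Left endpoints: 2.5, 2.625, 2.75, 2.875, 3, 3.125, 3.25, 3.375.
g(2.5) ≈ 0.28650, g(2.625) ≈ 0.26915, g(2.75) ≈ 0.25284, g(2.875) ≈ 0.23752, g(3) ≈ 0.22313, g(3.125) ≈ 0.20961, g(3.25) ≈ 0.19691, g(3.375) ≈ 0.18498.
Sum = Δs · [g(2.5) + g(2.625) + g(2.75) + ...].
Sum ≈ 0.23258.

0.23258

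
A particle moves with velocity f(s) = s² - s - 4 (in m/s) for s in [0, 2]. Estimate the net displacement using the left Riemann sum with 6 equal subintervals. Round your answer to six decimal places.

-7.629630

Δs = (2 − 0)/6 = 1/3.
Left endpoints: 0, 1/3, 2/3, 1, 4/3, 5/3.
f(0) = -4, f(1/3) = -38/9, f(2/3) = -38/9, f(1) = -4, f(4/3) = -32/9, f(5/3) = -26/9.
Sum = Δs · [f(0) + f(1/3) + f(2/3) + ...].
Sum ≈ -7.629630.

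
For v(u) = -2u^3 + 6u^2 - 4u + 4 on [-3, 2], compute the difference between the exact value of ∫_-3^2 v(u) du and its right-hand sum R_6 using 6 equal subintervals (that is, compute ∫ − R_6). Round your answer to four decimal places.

44.7917

Exact integral: ∫_-3^2 v(u) du = 132.5.
R_6 ≈ 87.708333.
Error ≈ 132.5 − 87.708333 ≈ 44.7917.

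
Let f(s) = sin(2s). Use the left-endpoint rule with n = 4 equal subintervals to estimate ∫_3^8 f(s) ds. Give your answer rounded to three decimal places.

Δs = (8 − 3)/4 = 1.25.
Left endpoints: 3, 4.25, 5.5, 6.75.
f(3) ≈ -0.279, f(4.25) ≈ 0.798, f(5.5) ≈ -1.000, f(6.75) ≈ 0.804.
Sum = Δs · [f(3) + f(4.25) + f(5.5) + f(6.75)].
Sum ≈ 0.404.

0.404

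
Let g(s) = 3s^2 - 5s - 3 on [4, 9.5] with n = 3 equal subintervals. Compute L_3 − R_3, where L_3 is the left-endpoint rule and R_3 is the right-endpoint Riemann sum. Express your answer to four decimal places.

-357.9583

L_3 ≈ 421.513889.
R_3 ≈ 779.472222.
L_3 − R_3 ≈ -357.9583.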